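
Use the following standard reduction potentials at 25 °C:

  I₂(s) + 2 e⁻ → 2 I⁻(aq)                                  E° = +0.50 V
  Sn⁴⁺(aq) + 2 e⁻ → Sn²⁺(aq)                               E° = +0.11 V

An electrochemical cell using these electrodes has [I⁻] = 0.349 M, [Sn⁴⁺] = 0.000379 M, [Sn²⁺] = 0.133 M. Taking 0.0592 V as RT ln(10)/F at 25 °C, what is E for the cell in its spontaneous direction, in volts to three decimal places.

+0.492 V

I₂/I⁻ is the cathode (higher E°), Sn⁴⁺/Sn²⁺ the anode: E°cell = +0.50 − (+0.11) = +0.39 V, n = 2.
Overall: I₂(s) + Sn²⁺(aq) → 2 I⁻(aq) + Sn⁴⁺(aq)
Q = [I⁻]^2·[Sn⁴⁺] / ([Sn²⁺]); log Q = -3.460.
E = E° − (0.0592/n) log Q = +0.39 − (0.0592/2)(-3.460) = +0.492 V.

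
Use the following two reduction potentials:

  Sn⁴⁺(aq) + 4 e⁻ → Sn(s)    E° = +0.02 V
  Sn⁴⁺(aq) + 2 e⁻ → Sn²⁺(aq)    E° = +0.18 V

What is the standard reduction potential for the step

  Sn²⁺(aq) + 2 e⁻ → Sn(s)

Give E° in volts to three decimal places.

-0.140 V

Sequential free energies add, so n₃E°₃ = n₁E°₁ + n₂E°₂.
With n₃ = 4, and the known step contributing 2×(+0.18) V, the unknown satisfies 2·E° = 4×(+0.02) − 2×(+0.18) = -0.280.
E° = -0.280 / 2 = -0.140 V.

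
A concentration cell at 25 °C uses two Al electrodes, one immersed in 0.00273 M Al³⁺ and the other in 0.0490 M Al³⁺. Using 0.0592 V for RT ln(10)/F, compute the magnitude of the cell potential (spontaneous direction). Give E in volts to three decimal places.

For a concentration cell E°cell = 0. The 0.0490 M side is the cathode (reduction is favoured where [Al³⁺] is higher).
With n = 3, E = −(0.0592/3) log([Al³⁺]ₐₙ/[Al³⁺]꜀ₐₜ) = −(0.0592/3) log(0.00273/0.049) = −(0.0592/3)(-1.254) = +0.025 V.

+0.025 V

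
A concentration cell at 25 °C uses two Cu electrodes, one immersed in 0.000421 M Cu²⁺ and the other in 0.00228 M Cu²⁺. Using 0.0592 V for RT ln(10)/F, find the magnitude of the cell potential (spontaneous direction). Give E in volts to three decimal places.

For a concentration cell E°cell = 0. The 0.00228 M side is the cathode (reduction is favoured where [Cu²⁺] is higher).
With n = 2, E = −(0.0592/2) log([Cu²⁺]ₐₙ/[Cu²⁺]꜀ₐₜ) = −(0.0592/2) log(0.000421/0.00228) = −(0.0592/2)(-0.734) = +0.022 V.

+0.022 V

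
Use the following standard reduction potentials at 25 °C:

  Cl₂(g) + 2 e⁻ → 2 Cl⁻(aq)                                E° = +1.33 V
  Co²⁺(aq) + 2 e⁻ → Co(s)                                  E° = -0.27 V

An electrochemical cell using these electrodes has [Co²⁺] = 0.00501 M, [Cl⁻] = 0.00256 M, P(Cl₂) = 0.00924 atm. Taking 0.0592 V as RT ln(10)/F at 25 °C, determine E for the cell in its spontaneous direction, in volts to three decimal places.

+1.761 V

Cl₂/Cl⁻ is the cathode (higher E°), Co²⁺/Co the anode: E°cell = +1.33 − (-0.27) = +1.60 V, n = 2.
Overall: Cl₂(g) + Co(s) → 2 Cl⁻(aq) + Co²⁺(aq)
Q = [Cl⁻]^2·[Co²⁺] / (P(Cl₂)); log Q = -5.449.
E = E° − (0.0592/n) log Q = +1.60 − (0.0592/2)(-5.449) = +1.761 V.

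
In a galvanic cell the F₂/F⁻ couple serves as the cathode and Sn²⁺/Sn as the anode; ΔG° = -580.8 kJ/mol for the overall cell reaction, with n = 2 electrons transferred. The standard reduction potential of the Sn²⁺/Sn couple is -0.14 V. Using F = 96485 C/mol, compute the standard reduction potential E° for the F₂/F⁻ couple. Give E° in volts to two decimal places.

E°cell = −ΔG°/(nF) = −(-580.8×10³)/((2)(96485)) = +3.010 V.
Since F₂/F⁻ is the cathode and Sn²⁺/Sn the anode, E°cell = E°(F₂/F⁻) − E°(Sn²⁺/Sn).
So E°(F₂/F⁻) = E°cell + E°(Sn²⁺/Sn) = +3.010 + (-0.14) = +2.87 V.

+2.87 V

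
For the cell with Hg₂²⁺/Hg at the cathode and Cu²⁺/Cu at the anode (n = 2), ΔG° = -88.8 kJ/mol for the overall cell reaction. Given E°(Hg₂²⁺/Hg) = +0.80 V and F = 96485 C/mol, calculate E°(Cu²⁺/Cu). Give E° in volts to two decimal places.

E°cell = −ΔG°/(nF) = −(-88.8×10³)/((2)(96485)) = +0.460 V.
Since Hg₂²⁺/Hg is the cathode and Cu²⁺/Cu the anode, E°cell = E°(Hg₂²⁺/Hg) − E°(Cu²⁺/Cu).
So E°(Cu²⁺/Cu) = E°(Hg₂²⁺/Hg) − E°cell = (+0.80) − (+0.460) = +0.34 V.

+0.34 V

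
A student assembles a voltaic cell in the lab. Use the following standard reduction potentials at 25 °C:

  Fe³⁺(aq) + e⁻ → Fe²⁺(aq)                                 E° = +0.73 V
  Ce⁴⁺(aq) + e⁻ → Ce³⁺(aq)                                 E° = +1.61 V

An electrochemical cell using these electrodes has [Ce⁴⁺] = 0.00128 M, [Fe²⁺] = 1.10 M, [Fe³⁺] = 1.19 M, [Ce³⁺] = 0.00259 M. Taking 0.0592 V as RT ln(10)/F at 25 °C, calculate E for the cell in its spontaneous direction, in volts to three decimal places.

Ce⁴⁺/Ce³⁺ is the cathode (higher E°), Fe³⁺/Fe²⁺ the anode: E°cell = +1.61 − (+0.73) = +0.88 V, n = 1.
Overall: Ce⁴⁺(aq) + Fe²⁺(aq) → Ce³⁺(aq) + Fe³⁺(aq)
Q = [Ce³⁺]·[Fe³⁺] / ([Ce⁴⁺]·[Fe²⁺]); log Q = 0.340.
E = E° − (0.0592/n) log Q = +0.88 − (0.0592/1)(0.340) = +0.860 V.

+0.860 V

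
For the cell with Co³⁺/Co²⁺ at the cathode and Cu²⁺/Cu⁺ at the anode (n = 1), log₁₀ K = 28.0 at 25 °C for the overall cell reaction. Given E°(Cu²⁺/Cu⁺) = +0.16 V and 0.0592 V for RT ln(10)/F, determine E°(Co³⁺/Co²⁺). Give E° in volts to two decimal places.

+1.82 V

E°cell = (0.0592/n)·log K = (0.0592/1)(28.0) = +1.658 V.
Since Co³⁺/Co²⁺ is the cathode and Cu²⁺/Cu⁺ the anode, E°cell = E°(Co³⁺/Co²⁺) − E°(Cu²⁺/Cu⁺).
So E°(Co³⁺/Co²⁺) = E°cell + E°(Cu²⁺/Cu⁺) = +1.658 + (+0.16) = +1.82 V.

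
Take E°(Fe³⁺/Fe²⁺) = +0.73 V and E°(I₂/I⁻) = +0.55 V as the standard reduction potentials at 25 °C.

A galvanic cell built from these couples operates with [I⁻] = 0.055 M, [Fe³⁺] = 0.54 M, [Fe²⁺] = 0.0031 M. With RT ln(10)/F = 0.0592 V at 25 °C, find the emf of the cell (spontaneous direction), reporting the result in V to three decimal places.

Fe³⁺/Fe²⁺ is the cathode (higher E°), I₂/I⁻ the anode: E°cell = +0.73 − (+0.55) = +0.18 V, n = 2.
Overall: 2 Fe³⁺(aq) + 2 I⁻(aq) → 2 Fe²⁺(aq) + I₂(s)
Q = [Fe²⁺]^2 / ([Fe³⁺]^2·[I⁻]^2); log Q = -1.963.
E = E° − (0.0592/n) log Q = +0.18 − (0.0592/2)(-1.963) = +0.238 V.

+0.238 V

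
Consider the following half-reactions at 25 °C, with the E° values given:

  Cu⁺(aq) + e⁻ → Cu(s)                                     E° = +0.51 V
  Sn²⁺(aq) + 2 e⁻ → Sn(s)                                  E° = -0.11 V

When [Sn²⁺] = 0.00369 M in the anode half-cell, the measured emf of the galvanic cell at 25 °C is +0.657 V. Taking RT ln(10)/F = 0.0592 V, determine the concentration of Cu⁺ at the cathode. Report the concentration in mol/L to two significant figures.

Cu⁺/Cu is the cathode, Sn²⁺/Sn the anode: E°cell = +0.62 V, n = 2.
Overall reaction: 2 Cu⁺(aq) + Sn(s) → 2 Cu(s) + Sn²⁺(aq); Q = [Sn²⁺]^1/[Cu⁺]^2.
From E = E° − (0.0592/n) log Q: log Q = (E° − E)·n/0.0592 = (+0.62 − (+0.657))·2/0.0592 = -1.2500.
So 2·log[Cu⁺] = 1·log(0.00369) − log Q = -2.4330 − (-1.2500) = -1.1830; log[Cu⁺] = -1.1830 / 2 = -0.5915; [Cu⁺] = 10^(-0.5915) ≈ 0.26 M.

0.26 M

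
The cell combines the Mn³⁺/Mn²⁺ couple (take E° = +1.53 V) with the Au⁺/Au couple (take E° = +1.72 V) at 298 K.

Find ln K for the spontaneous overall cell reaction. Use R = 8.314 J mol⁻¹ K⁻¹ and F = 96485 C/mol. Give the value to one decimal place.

7.4

Cathode: Au⁺/Au; anode: Mn³⁺/Mn²⁺. E°cell = (+1.72) − (+1.53) = +0.19 V, with n = 1.
ΔG° = −nFE° = −RT ln K, so ln K = nFE°/(RT) = (1)(96485)(+0.19) / ((8.314)(298)) = 7.399.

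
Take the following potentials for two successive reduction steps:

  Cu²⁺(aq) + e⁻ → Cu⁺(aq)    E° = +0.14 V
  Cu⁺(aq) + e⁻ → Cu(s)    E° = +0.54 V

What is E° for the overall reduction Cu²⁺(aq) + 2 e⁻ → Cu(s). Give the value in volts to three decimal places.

Standard free energies of sequential steps add: ΔG°₃ = ΔG°₁ + ΔG°₂, so n₃E°₃ = n₁E°₁ + n₂E°₂.
E°₃ = (1×+0.14 + 1×+0.54) / 2 = (+0.680) / 2 = +0.340 V.

+0.340 V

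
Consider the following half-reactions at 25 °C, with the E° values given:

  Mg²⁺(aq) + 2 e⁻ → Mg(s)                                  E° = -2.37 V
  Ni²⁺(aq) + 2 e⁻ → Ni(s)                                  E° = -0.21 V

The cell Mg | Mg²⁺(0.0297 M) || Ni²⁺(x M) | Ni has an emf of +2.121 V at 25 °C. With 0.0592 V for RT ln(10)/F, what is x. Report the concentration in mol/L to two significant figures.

Ni²⁺/Ni is the cathode, Mg²⁺/Mg the anode: E°cell = +2.16 V, n = 2.
Overall reaction: Ni²⁺(aq) + Mg(s) → Ni(s) + Mg²⁺(aq); Q = [Mg²⁺]^1/[Ni²⁺]^1.
From E = E° − (0.0592/n) log Q: log Q = (E° − E)·n/0.0592 = (+2.16 − (+2.121))·2/0.0592 = 1.3176.
So 1·log[Ni²⁺] = 1·log(0.0297) − log Q = -1.5272 − (1.3176) = -2.8448; [Ni²⁺] = 10^(-2.8448) ≈ 0.0014 M.

0.0014 M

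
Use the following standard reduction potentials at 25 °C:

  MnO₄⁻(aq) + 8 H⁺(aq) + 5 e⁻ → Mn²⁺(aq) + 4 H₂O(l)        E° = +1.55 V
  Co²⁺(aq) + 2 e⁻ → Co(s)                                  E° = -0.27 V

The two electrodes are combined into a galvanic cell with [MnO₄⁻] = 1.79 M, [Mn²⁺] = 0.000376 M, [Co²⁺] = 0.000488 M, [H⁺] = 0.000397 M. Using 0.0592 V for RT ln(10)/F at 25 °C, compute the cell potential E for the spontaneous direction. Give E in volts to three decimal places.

+1.639 V

MnO₄⁻/Mn²⁺ is the cathode (higher E°), Co²⁺/Co the anode: E°cell = +1.55 − (-0.27) = +1.82 V, n = 10.
Overall: 2 MnO₄⁻(aq) + 16 H⁺(aq) + 5 Co(s) → 2 Mn²⁺(aq) + 8 H₂O(l) + 5 Co²⁺(aq)
Q = [Mn²⁺]^2·[Co²⁺]^5 / ([MnO₄⁻]^2·[H⁺]^16); log Q = 30.506.
E = E° − (0.0592/n) log Q = +1.82 − (0.0592/10)(30.506) = +1.639 V.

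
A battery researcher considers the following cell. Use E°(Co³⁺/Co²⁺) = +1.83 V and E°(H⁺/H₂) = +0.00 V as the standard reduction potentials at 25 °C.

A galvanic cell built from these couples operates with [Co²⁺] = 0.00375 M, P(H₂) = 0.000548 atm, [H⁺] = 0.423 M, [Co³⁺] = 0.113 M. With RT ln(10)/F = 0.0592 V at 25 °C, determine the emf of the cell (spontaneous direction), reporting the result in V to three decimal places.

Co³⁺/Co²⁺ is the cathode (higher E°), H⁺/H₂ the anode: E°cell = +1.83 − (+0.00) = +1.83 V, n = 2.
Overall: 2 Co³⁺(aq) + H₂(g) → 2 Co²⁺(aq) + 2 H⁺(aq)
Q = [Co²⁺]^2·[H⁺]^2 / ([Co³⁺]^2·P(H₂)); log Q = -0.444.
E = E° − (0.0592/n) log Q = +1.83 − (0.0592/2)(-0.444) = +1.843 V.

+1.843 V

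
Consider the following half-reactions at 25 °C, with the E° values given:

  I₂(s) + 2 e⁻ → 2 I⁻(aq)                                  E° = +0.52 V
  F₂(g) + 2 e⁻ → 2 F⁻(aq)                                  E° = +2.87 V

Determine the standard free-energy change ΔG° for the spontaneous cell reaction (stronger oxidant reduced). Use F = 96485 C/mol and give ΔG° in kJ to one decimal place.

F₂/F⁻ (E° = +2.87 V) is the cathode; I₂/I⁻ (E° = +0.52 V) is the anode, so E°cell = +2.35 V.
Balancing electrons gives n = 2 (lcm of 2 and 2).
ΔG° = −nFE° = −(2)(96485)(+2.35) = -453,480 J = -453.5 kJ.

-453.5 kJ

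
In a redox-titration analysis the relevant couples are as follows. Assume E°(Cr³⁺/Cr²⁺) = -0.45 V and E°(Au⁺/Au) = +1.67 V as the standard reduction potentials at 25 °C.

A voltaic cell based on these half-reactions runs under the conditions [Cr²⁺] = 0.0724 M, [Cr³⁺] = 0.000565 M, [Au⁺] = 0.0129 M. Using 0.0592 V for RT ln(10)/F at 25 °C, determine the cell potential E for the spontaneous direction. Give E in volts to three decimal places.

Au⁺/Au is the cathode (higher E°), Cr³⁺/Cr²⁺ the anode: E°cell = +1.67 − (-0.45) = +2.12 V, n = 1.
Overall: Au⁺(aq) + Cr²⁺(aq) → Au(s) + Cr³⁺(aq)
Q = [Cr³⁺] / ([Au⁺]·[Cr²⁺]); log Q = -0.218.
E = E° − (0.0592/n) log Q = +2.12 − (0.0592/1)(-0.218) = +2.133 V.

+2.133 V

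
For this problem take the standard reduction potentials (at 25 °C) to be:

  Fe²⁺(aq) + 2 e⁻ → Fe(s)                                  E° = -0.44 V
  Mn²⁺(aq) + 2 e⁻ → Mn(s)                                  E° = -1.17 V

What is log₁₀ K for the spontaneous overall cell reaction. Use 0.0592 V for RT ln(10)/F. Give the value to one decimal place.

Cathode: Fe²⁺/Fe; anode: Mn²⁺/Mn. E°cell = +0.73 V, n = 2.
log K = nE°cell / 0.0592 = (2)(+0.73) / 0.0592 = 24.7.

24.7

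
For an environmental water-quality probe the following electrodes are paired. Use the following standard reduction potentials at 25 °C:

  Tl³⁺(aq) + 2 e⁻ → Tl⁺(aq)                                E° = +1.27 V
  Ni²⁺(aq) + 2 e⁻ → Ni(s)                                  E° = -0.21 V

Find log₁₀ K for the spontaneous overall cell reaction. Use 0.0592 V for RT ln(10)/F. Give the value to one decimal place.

Cathode: Tl³⁺/Tl⁺; anode: Ni²⁺/Ni. E°cell = +1.48 V, n = 2.
log K = nE°cell / 0.0592 = (2)(+1.48) / 0.0592 = 50.0.

50.0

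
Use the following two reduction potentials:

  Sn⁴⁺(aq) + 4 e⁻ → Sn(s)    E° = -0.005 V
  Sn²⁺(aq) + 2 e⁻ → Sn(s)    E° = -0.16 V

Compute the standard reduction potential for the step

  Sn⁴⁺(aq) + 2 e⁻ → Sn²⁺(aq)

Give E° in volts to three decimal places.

+0.150 V

Sequential free energies add, so n₃E°₃ = n₁E°₁ + n₂E°₂.
With n₃ = 4, and the known step contributing 2×(-0.16) V, the unknown satisfies 2·E° = 4×(-0.005) − 2×(-0.16) = +0.300.
E° = +0.300 / 2 = +0.150 V.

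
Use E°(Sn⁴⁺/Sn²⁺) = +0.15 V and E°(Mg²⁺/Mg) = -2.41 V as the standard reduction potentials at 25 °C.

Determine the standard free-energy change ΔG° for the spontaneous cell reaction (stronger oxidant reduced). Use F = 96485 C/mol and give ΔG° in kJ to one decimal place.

Sn⁴⁺/Sn²⁺ (E° = +0.15 V) is the cathode; Mg²⁺/Mg (E° = -2.41 V) is the anode, so E°cell = +2.56 V.
Balancing electrons gives n = 2 (lcm of 2 and 2).
ΔG° = −nFE° = −(2)(96485)(+2.56) = -494,003 J = -494.0 kJ.

-494.0 kJ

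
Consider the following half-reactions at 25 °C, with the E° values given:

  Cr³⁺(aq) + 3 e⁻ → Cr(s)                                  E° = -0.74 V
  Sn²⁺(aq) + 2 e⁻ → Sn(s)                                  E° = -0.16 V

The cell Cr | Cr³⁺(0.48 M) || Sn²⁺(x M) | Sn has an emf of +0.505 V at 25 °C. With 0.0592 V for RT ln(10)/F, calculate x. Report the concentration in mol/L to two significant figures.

0.0018 M

Sn²⁺/Sn is the cathode, Cr³⁺/Cr the anode: E°cell = +0.58 V, n = 6.
Overall reaction: 3 Sn²⁺(aq) + 2 Cr(s) → 3 Sn(s) + 2 Cr³⁺(aq); Q = [Cr³⁺]^2/[Sn²⁺]^3.
From E = E° − (0.0592/n) log Q: log Q = (E° − E)·n/0.0592 = (+0.58 − (+0.505))·6/0.0592 = 7.6014.
So 3·log[Sn²⁺] = 2·log(0.48) − log Q = -0.6375 − (7.6014) = -8.2389; log[Sn²⁺] = -8.2389 / 3 = -2.7463; [Sn²⁺] = 10^(-2.7463) ≈ 0.0018 M.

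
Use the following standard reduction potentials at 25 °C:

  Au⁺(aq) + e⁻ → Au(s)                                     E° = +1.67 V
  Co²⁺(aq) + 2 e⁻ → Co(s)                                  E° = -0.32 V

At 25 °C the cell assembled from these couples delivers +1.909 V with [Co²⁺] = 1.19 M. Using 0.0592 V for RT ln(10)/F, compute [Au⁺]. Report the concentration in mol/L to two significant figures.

0.047 M

Au⁺/Au is the cathode, Co²⁺/Co the anode: E°cell = +1.99 V, n = 2.
Overall reaction: 2 Au⁺(aq) + Co(s) → 2 Au(s) + Co²⁺(aq); Q = [Co²⁺]^1/[Au⁺]^2.
From E = E° − (0.0592/n) log Q: log Q = (E° − E)·n/0.0592 = (+1.99 − (+1.909))·2/0.0592 = 2.7365.
So 2·log[Au⁺] = 1·log(1.19) − log Q = 0.0755 − (2.7365) = -2.6610; log[Au⁺] = -2.6610 / 2 = -1.3305; [Au⁺] = 10^(-1.3305) ≈ 0.047 M.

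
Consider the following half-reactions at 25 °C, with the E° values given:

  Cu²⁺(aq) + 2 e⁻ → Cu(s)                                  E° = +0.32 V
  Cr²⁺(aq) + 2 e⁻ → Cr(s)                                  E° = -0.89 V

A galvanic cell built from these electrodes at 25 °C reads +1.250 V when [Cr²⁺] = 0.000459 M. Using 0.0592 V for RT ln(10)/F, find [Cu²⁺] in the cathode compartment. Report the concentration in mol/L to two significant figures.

0.010 M

Cu²⁺/Cu is the cathode, Cr²⁺/Cr the anode: E°cell = +1.21 V, n = 2.
Overall reaction: Cu²⁺(aq) + Cr(s) → Cu(s) + Cr²⁺(aq); Q = [Cr²⁺]^1/[Cu²⁺]^1.
From E = E° − (0.0592/n) log Q: log Q = (E° − E)·n/0.0592 = (+1.21 − (+1.250))·2/0.0592 = -1.3514.
So 1·log[Cu²⁺] = 1·log(0.000459) − log Q = -3.3382 − (-1.3514) = -1.9868; [Cu²⁺] = 10^(-1.9868) ≈ 0.010 M.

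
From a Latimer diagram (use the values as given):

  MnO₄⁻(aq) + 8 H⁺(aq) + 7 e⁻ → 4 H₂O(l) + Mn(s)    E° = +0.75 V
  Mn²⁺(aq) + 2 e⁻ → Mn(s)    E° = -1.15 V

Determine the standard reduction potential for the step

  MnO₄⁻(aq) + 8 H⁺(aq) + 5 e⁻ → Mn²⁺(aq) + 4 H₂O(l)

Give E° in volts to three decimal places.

+1.510 V

Sequential free energies add, so n₃E°₃ = n₁E°₁ + n₂E°₂.
With n₃ = 7, and the known step contributing 2×(-1.15) V, the unknown satisfies 5·E° = 7×(+0.75) − 2×(-1.15) = +7.550.
E° = +7.550 / 5 = +1.510 V.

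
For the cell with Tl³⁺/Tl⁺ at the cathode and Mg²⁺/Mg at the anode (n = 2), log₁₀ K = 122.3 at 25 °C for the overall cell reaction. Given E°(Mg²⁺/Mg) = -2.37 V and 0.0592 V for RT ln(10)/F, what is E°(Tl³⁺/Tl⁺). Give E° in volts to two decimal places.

+1.25 V

E°cell = (0.0592/n)·log K = (0.0592/2)(122.3) = +3.620 V.
Since Tl³⁺/Tl⁺ is the cathode and Mg²⁺/Mg the anode, E°cell = E°(Tl³⁺/Tl⁺) − E°(Mg²⁺/Mg).
So E°(Tl³⁺/Tl⁺) = E°cell + E°(Mg²⁺/Mg) = +3.620 + (-2.37) = +1.25 V.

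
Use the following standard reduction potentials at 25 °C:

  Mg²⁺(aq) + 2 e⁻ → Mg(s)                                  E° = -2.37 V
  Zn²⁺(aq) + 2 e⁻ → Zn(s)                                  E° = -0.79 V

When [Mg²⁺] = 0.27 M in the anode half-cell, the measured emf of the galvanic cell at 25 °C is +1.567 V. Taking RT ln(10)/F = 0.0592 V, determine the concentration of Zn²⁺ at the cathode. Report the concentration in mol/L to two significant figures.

Zn²⁺/Zn is the cathode, Mg²⁺/Mg the anode: E°cell = +1.58 V, n = 2.
Overall reaction: Zn²⁺(aq) + Mg(s) → Zn(s) + Mg²⁺(aq); Q = [Mg²⁺]^1/[Zn²⁺]^1.
From E = E° − (0.0592/n) log Q: log Q = (E° − E)·n/0.0592 = (+1.58 − (+1.567))·2/0.0592 = 0.4392.
So 1·log[Zn²⁺] = 1·log(0.27) − log Q = -0.5686 − (0.4392) = -1.0078; [Zn²⁺] = 10^(-1.0078) ≈ 0.098 M.

0.098 M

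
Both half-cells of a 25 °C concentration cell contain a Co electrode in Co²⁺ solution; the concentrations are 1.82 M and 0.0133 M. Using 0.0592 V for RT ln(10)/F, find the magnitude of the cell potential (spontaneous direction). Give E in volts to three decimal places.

For a concentration cell E°cell = 0. The 1.82 M side is the cathode (reduction is favoured where [Co²⁺] is higher).
With n = 2, E = −(0.0592/2) log([Co²⁺]ₐₙ/[Co²⁺]꜀ₐₜ) = −(0.0592/2) log(0.0133/1.82) = −(0.0592/2)(-2.136) = +0.063 V.

+0.063 V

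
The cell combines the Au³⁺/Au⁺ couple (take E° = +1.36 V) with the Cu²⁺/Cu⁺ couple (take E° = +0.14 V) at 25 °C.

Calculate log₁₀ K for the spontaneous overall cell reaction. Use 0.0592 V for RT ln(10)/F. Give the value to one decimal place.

41.2

Cathode: Au³⁺/Au⁺; anode: Cu²⁺/Cu⁺. E°cell = +1.22 V, n = 2.
log K = nE°cell / 0.0592 = (2)(+1.22) / 0.0592 = 41.2.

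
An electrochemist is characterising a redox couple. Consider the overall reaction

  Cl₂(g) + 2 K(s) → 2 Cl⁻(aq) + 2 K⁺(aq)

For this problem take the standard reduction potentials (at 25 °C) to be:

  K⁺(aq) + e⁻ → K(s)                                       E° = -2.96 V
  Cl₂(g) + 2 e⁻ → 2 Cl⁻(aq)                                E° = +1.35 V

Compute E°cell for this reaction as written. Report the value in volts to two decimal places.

+4.31 V

The Cl₂/Cl⁻ couple has the higher reduction potential, so it is the cathode; K⁺/K is oxidised at the anode.
E°cell = E°(cathode) − E°(anode) = (+1.35) − (-2.96) = +4.31 V.
Since E°cell > 0, the reaction is spontaneous under standard conditions.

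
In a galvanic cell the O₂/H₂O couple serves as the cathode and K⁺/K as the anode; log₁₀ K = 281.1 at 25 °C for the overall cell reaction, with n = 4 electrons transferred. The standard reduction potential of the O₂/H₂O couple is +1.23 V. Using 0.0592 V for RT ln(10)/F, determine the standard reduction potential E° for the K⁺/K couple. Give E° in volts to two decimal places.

-2.93 V

E°cell = (0.0592/n)·log K = (0.0592/4)(281.1) = +4.160 V.
Since O₂/H₂O is the cathode and K⁺/K the anode, E°cell = E°(O₂/H₂O) − E°(K⁺/K).
So E°(K⁺/K) = E°(O₂/H₂O) − E°cell = (+1.23) − (+4.160) = -2.93 V.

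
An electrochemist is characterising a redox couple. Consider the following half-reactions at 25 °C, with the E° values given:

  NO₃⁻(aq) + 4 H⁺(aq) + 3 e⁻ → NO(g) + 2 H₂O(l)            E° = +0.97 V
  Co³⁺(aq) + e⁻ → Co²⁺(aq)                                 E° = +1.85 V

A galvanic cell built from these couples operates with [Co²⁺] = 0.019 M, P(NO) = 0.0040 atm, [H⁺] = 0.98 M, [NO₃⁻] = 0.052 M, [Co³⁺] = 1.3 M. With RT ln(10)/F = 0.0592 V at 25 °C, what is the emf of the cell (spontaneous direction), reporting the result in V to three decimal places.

+0.967 V

Co³⁺/Co²⁺ is the cathode (higher E°), NO₃⁻/NO the anode: E°cell = +1.85 − (+0.97) = +0.88 V, n = 3.
Overall: 3 Co³⁺(aq) + NO(g) + 2 H₂O(l) → 3 Co²⁺(aq) + NO₃⁻(aq) + 4 H⁺(aq)
Q = [Co²⁺]^3·[NO₃⁻]·[H⁺]^4 / ([Co³⁺]^3·P(NO)); log Q = -4.427.
E = E° − (0.0592/n) log Q = +0.88 − (0.0592/3)(-4.427) = +0.967 V.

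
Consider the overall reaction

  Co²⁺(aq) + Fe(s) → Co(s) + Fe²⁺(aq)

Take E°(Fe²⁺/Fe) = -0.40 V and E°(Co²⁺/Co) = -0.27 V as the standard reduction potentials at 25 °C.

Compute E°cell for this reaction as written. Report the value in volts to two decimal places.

+0.13 V

The Co²⁺/Co couple has the higher reduction potential, so it is the cathode; Fe²⁺/Fe is oxidised at the anode.
E°cell = E°(cathode) − E°(anode) = (-0.27) − (-0.40) = +0.13 V.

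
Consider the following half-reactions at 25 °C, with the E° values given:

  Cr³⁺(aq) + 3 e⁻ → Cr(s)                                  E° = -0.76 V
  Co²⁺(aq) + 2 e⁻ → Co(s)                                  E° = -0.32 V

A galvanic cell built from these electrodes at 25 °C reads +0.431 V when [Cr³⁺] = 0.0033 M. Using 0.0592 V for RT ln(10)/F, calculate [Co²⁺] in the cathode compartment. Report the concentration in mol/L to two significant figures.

Co²⁺/Co is the cathode, Cr³⁺/Cr the anode: E°cell = +0.44 V, n = 6.
Overall reaction: 3 Co²⁺(aq) + 2 Cr(s) → 3 Co(s) + 2 Cr³⁺(aq); Q = [Cr³⁺]^2/[Co²⁺]^3.
From E = E° − (0.0592/n) log Q: log Q = (E° − E)·n/0.0592 = (+0.44 − (+0.431))·6/0.0592 = 0.9122.
So 3·log[Co²⁺] = 2·log(0.0033) − log Q = -4.9630 − (0.9122) = -5.8752; log[Co²⁺] = -5.8752 / 3 = -1.9584; [Co²⁺] = 10^(-1.9584) ≈ 0.011 M.

0.011 M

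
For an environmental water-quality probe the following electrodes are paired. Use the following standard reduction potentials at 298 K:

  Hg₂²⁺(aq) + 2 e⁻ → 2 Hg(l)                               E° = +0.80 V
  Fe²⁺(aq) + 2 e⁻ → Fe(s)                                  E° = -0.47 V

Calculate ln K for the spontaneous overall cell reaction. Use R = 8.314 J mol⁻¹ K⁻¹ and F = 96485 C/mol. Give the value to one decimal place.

Cathode: Hg₂²⁺/Hg; anode: Fe²⁺/Fe. E°cell = (+0.80) − (-0.47) = +1.27 V, with n = 2.
ΔG° = −nFE° = −RT ln K, so ln K = nFE°/(RT) = (2)(96485)(+1.27) / ((8.314)(298)) = 98.916.

98.9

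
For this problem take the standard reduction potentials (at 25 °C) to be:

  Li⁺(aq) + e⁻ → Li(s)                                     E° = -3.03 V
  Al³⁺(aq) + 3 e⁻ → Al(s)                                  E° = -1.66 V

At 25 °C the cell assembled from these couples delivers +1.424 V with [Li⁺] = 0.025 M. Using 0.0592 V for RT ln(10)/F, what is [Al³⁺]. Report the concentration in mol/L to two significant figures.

Al³⁺/Al is the cathode, Li⁺/Li the anode: E°cell = +1.37 V, n = 3.
Overall reaction: Al³⁺(aq) + 3 Li(s) → Al(s) + 3 Li⁺(aq); Q = [Li⁺]^3/[Al³⁺]^1.
From E = E° − (0.0592/n) log Q: log Q = (E° − E)·n/0.0592 = (+1.37 − (+1.424))·3/0.0592 = -2.7365.
So 1·log[Al³⁺] = 3·log(0.025) − log Q = -4.8062 − (-2.7365) = -2.0697; [Al³⁺] = 10^(-2.0697) ≈ 0.0085 M.

0.0085 M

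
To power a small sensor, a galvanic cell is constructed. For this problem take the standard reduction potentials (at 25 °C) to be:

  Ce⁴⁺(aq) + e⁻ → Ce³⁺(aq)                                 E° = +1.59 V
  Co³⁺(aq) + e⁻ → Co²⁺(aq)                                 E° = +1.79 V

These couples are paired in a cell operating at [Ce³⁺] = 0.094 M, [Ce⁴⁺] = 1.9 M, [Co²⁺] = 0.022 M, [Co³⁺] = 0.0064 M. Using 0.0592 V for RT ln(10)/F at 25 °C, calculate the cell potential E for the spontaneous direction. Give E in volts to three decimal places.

+0.091 V

Co³⁺/Co²⁺ is the cathode (higher E°), Ce⁴⁺/Ce³⁺ the anode: E°cell = +1.79 − (+1.59) = +0.20 V, n = 1.
Overall: Co³⁺(aq) + Ce³⁺(aq) → Co²⁺(aq) + Ce⁴⁺(aq)
Q = [Co²⁺]·[Ce⁴⁺] / ([Co³⁺]·[Ce³⁺]); log Q = 1.842.
E = E° − (0.0592/n) log Q = +0.20 − (0.0592/1)(1.842) = +0.091 V.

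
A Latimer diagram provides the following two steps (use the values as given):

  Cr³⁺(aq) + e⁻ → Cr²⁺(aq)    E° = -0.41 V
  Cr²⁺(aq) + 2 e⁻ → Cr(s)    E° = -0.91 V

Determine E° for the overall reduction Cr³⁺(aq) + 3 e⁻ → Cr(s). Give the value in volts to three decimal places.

-0.743 V

Since ΔG° = −nFE° is additive over sequential reductions, n₃E°₃ = n₁E°₁ + n₂E°₂.
E°₃ = (1×-0.41 + 2×-0.91) / 3 = (-2.230) / 3 = -0.743 V.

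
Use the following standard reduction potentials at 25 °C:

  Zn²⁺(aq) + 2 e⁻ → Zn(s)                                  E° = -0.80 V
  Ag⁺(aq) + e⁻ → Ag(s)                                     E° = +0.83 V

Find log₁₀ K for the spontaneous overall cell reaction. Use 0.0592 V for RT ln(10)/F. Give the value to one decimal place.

55.1

Cathode: Ag⁺/Ag; anode: Zn²⁺/Zn. E°cell = +1.63 V, n = 2.
log K = nE°cell / 0.0592 = (2)(+1.63) / 0.0592 = 55.1.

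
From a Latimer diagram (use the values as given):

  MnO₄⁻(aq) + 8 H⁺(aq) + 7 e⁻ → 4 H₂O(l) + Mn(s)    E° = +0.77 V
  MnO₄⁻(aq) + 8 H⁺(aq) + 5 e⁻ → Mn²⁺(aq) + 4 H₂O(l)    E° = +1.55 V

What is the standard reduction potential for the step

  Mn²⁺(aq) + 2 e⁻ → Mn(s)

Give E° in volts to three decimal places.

-1.180 V

Sequential free energies add, so n₃E°₃ = n₁E°₁ + n₂E°₂.
With n₃ = 7, and the known step contributing 5×(+1.55) V, the unknown satisfies 2·E° = 7×(+0.77) − 5×(+1.55) = -2.360.
E° = -2.360 / 2 = -1.180 V.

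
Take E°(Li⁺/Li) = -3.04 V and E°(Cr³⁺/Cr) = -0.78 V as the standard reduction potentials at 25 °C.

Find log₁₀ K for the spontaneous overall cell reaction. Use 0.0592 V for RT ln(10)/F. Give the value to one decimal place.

114.5

Cathode: Cr³⁺/Cr; anode: Li⁺/Li. E°cell = +2.26 V, n = 3.
log K = nE°cell / 0.0592 = (3)(+2.26) / 0.0592 = 114.5.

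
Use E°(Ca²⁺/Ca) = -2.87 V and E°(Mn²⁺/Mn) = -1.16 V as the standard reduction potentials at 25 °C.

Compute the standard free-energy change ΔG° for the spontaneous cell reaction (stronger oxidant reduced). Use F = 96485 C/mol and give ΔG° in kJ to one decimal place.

-330.0 kJ

Mn²⁺/Mn (E° = -1.16 V) is the cathode; Ca²⁺/Ca (E° = -2.87 V) is the anode, so E°cell = +1.71 V.
Balancing electrons gives n = 2 (lcm of 2 and 2).
ΔG° = −nFE° = −(2)(96485)(+1.71) = -329,979 J = -330.0 kJ.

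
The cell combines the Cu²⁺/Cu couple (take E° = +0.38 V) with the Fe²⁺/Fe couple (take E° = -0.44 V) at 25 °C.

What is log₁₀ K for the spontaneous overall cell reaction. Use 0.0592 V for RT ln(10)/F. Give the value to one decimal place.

27.7

Cathode: Cu²⁺/Cu; anode: Fe²⁺/Fe. E°cell = +0.82 V, n = 2.
log K = nE°cell / 0.0592 = (2)(+0.82) / 0.0592 = 27.7.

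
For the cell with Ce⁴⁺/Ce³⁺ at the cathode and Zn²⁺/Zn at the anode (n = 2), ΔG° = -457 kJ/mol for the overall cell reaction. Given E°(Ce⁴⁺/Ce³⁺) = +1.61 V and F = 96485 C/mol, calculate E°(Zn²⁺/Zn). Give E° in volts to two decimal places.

E°cell = −ΔG°/(nF) = −(-457×10³)/((2)(96485)) = +2.368 V.
Since Ce⁴⁺/Ce³⁺ is the cathode and Zn²⁺/Zn the anode, E°cell = E°(Ce⁴⁺/Ce³⁺) − E°(Zn²⁺/Zn).
So E°(Zn²⁺/Zn) = E°(Ce⁴⁺/Ce³⁺) − E°cell = (+1.61) − (+2.368) = -0.76 V.

-0.76 V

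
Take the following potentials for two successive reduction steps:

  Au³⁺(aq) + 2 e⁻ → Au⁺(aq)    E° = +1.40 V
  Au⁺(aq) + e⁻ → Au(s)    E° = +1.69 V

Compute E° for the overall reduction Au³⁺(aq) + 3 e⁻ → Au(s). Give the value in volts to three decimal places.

+1.497 V

Adding the free-energy changes (−nFE°) of the two steps gives −n₃FE°₃ = −n₁FE°₁ − n₂FE°₂.
E°₃ = (2×+1.40 + 1×+1.69) / 3 = (+4.490) / 3 = +1.497 V.
Simply averaging or adding the two E° values would be wrong; the electron-weighted sum is required.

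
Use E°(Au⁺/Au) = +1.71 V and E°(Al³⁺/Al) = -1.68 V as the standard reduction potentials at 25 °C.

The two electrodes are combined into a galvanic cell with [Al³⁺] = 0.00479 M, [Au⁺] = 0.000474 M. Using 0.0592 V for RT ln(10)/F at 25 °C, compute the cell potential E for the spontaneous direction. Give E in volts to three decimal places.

Au⁺/Au is the cathode (higher E°), Al³⁺/Al the anode: E°cell = +1.71 − (-1.68) = +3.39 V, n = 3.
Overall: 3 Au⁺(aq) + Al(s) → 3 Au(s) + Al³⁺(aq)
Q = [Al³⁺] / ([Au⁺]^3); log Q = 7.653.
E = E° − (0.0592/n) log Q = +3.39 − (0.0592/3)(7.653) = +3.239 V.

+3.239 V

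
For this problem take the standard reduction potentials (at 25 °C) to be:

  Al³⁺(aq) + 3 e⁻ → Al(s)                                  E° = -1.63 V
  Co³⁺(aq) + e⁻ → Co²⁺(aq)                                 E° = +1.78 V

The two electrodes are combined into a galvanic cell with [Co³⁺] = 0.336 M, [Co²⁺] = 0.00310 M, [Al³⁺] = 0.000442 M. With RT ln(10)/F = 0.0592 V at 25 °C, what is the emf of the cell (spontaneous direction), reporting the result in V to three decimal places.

+3.597 V

Co³⁺/Co²⁺ is the cathode (higher E°), Al³⁺/Al the anode: E°cell = +1.78 − (-1.63) = +3.41 V, n = 3.
Overall: 3 Co³⁺(aq) + Al(s) → 3 Co²⁺(aq) + Al³⁺(aq)
Q = [Co²⁺]^3·[Al³⁺] / ([Co³⁺]^3); log Q = -9.460.
E = E° − (0.0592/n) log Q = +3.41 − (0.0592/3)(-9.460) = +3.597 V.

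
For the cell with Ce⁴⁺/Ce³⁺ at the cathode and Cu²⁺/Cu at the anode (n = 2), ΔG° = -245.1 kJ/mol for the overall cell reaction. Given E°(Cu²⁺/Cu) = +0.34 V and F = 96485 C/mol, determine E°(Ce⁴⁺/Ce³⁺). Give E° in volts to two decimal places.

E°cell = −ΔG°/(nF) = −(-245.1×10³)/((2)(96485)) = +1.270 V.
Since Ce⁴⁺/Ce³⁺ is the cathode and Cu²⁺/Cu the anode, E°cell = E°(Ce⁴⁺/Ce³⁺) − E°(Cu²⁺/Cu).
So E°(Ce⁴⁺/Ce³⁺) = E°cell + E°(Cu²⁺/Cu) = +1.270 + (+0.34) = +1.61 V.

+1.61 V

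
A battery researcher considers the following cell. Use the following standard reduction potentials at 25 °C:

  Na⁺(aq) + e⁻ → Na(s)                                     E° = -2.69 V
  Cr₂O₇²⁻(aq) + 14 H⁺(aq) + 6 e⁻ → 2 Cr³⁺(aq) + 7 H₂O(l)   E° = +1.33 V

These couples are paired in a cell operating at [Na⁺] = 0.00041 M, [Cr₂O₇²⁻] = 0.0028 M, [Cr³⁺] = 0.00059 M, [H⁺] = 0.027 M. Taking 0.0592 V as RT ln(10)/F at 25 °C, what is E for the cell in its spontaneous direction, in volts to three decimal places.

+4.042 V

Cr₂O₇²⁻/Cr³⁺ is the cathode (higher E°), Na⁺/Na the anode: E°cell = +1.33 − (-2.69) = +4.02 V, n = 6.
Overall: Cr₂O₇²⁻(aq) + 14 H⁺(aq) + 6 Na(s) → 2 Cr³⁺(aq) + 7 H₂O(l) + 6 Na⁺(aq)
Q = [Cr³⁺]^2·[Na⁺]^6 / ([Cr₂O₇²⁻]·[H⁺]^14); log Q = -2.268.
E = E° − (0.0592/n) log Q = +4.02 − (0.0592/6)(-2.268) = +4.042 V.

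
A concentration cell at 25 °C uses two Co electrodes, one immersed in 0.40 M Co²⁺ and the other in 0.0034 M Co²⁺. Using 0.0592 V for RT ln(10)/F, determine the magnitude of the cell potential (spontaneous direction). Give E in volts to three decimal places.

For a concentration cell E°cell = 0. The 0.40 M side is the cathode (reduction is favoured where [Co²⁺] is higher).
With n = 2, E = −(0.0592/2) log([Co²⁺]ₐₙ/[Co²⁺]꜀ₐₜ) = −(0.0592/2) log(0.0034/0.4) = −(0.0592/2)(-2.071) = +0.061 V.

+0.061 V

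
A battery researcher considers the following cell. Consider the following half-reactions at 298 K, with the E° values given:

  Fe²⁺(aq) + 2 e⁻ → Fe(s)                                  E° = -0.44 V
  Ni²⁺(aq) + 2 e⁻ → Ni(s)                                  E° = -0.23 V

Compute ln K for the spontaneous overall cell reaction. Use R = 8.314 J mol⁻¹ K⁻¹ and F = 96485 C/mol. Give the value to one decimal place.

Cathode: Ni²⁺/Ni; anode: Fe²⁺/Fe. E°cell = (-0.23) − (-0.44) = +0.21 V, with n = 2.
ΔG° = −nFE° = −RT ln K, so ln K = nFE°/(RT) = (2)(96485)(+0.21) / ((8.314)(298)) = 16.356.

16.4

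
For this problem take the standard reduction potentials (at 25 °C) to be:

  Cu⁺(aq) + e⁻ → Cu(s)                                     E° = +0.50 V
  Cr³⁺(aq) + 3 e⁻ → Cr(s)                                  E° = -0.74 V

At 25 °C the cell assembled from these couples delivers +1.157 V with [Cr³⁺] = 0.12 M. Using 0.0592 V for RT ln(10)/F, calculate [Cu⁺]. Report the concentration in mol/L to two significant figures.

0.020 M

Cu⁺/Cu is the cathode, Cr³⁺/Cr the anode: E°cell = +1.24 V, n = 3.
Overall reaction: 3 Cu⁺(aq) + Cr(s) → 3 Cu(s) + Cr³⁺(aq); Q = [Cr³⁺]^1/[Cu⁺]^3.
From E = E° − (0.0592/n) log Q: log Q = (E° − E)·n/0.0592 = (+1.24 − (+1.157))·3/0.0592 = 4.2061.
So 3·log[Cu⁺] = 1·log(0.12) − log Q = -0.9208 − (4.2061) = -5.1269; log[Cu⁺] = -5.1269 / 3 = -1.7090; [Cu⁺] = 10^(-1.7090) ≈ 0.020 M.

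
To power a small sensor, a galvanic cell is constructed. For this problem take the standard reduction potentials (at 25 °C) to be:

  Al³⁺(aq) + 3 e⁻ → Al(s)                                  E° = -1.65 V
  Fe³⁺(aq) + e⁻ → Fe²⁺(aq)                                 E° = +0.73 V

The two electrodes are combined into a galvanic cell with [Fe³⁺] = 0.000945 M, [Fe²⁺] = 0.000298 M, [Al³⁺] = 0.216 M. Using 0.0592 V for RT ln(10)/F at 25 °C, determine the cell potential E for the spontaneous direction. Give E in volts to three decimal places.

Fe³⁺/Fe²⁺ is the cathode (higher E°), Al³⁺/Al the anode: E°cell = +0.73 − (-1.65) = +2.38 V, n = 3.
Overall: 3 Fe³⁺(aq) + Al(s) → 3 Fe²⁺(aq) + Al³⁺(aq)
Q = [Fe²⁺]^3·[Al³⁺] / ([Fe³⁺]^3); log Q = -2.169.
E = E° − (0.0592/n) log Q = +2.38 − (0.0592/3)(-2.169) = +2.423 V.

+2.423 V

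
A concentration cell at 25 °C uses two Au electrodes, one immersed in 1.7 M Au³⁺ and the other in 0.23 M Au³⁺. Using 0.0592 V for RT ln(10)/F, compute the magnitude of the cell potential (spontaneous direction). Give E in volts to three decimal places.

For a concentration cell E°cell = 0. The 1.7 M side is the cathode (reduction is favoured where [Au³⁺] is higher).
With n = 3, E = −(0.0592/3) log([Au³⁺]ₐₙ/[Au³⁺]꜀ₐₜ) = −(0.0592/3) log(0.23/1.7) = −(0.0592/3)(-0.869) = +0.017 V.

+0.017 V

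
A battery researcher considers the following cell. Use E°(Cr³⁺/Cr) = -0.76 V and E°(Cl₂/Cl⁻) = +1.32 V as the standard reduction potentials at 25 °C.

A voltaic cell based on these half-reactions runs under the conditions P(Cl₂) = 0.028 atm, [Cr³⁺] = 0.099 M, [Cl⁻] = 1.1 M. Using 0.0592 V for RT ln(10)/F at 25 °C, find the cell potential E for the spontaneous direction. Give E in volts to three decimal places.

+2.051 V

Cl₂/Cl⁻ is the cathode (higher E°), Cr³⁺/Cr the anode: E°cell = +1.32 − (-0.76) = +2.08 V, n = 6.
Overall: 3 Cl₂(g) + 2 Cr(s) → 6 Cl⁻(aq) + 2 Cr³⁺(aq)
Q = [Cl⁻]^6·[Cr³⁺]^2 / (P(Cl₂)^3); log Q = 2.898.
E = E° − (0.0592/n) log Q = +2.08 − (0.0592/6)(2.898) = +2.051 V.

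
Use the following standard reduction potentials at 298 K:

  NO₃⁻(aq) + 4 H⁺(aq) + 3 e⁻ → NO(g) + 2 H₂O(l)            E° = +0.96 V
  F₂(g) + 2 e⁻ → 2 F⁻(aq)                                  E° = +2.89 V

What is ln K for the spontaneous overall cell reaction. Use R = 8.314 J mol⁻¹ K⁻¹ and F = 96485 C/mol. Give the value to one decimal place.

Cathode: F₂/F⁻; anode: NO₃⁻/NO. E°cell = (+2.89) − (+0.96) = +1.93 V, with n = 6.
ΔG° = −nFE° = −RT ln K, so ln K = nFE°/(RT) = (6)(96485)(+1.93) / ((8.314)(298)) = 450.964.

451.0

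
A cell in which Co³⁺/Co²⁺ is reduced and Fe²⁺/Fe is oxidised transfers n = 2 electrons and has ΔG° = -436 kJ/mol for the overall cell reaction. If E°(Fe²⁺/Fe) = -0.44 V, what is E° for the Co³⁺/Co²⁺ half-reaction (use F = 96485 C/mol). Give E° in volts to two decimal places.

E°cell = −ΔG°/(nF) = −(-436×10³)/((2)(96485)) = +2.259 V.
Since Co³⁺/Co²⁺ is the cathode and Fe²⁺/Fe the anode, E°cell = E°(Co³⁺/Co²⁺) − E°(Fe²⁺/Fe).
So E°(Co³⁺/Co²⁺) = E°cell + E°(Fe²⁺/Fe) = +2.259 + (-0.44) = +1.82 V.

+1.82 V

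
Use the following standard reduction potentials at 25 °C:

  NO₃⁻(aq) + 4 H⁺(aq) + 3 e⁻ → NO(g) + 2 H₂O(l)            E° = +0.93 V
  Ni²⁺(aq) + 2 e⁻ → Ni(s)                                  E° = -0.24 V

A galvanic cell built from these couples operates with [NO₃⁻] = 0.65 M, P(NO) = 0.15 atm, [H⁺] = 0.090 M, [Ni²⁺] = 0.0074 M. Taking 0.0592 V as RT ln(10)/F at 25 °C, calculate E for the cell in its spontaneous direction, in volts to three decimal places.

+1.163 V

NO₃⁻/NO is the cathode (higher E°), Ni²⁺/Ni the anode: E°cell = +0.93 − (-0.24) = +1.17 V, n = 6.
Overall: 2 NO₃⁻(aq) + 8 H⁺(aq) + 3 Ni(s) → 2 NO(g) + 4 H₂O(l) + 3 Ni²⁺(aq)
Q = P(NO)^2·[Ni²⁺]^3 / ([NO₃⁻]^2·[H⁺]^8); log Q = 0.700.
E = E° − (0.0592/n) log Q = +1.17 − (0.0592/6)(0.700) = +1.163 V.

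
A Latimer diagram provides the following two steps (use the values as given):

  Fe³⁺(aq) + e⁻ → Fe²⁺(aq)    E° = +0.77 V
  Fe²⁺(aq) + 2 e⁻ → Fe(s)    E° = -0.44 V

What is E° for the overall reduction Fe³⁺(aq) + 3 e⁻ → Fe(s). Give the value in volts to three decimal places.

Adding the free-energy changes (−nFE°) of the two steps gives −n₃FE°₃ = −n₁FE°₁ − n₂FE°₂.
E°₃ = (1×+0.77 + 2×-0.44) / 3 = (-0.110) / 3 = -0.037 V.

-0.037 V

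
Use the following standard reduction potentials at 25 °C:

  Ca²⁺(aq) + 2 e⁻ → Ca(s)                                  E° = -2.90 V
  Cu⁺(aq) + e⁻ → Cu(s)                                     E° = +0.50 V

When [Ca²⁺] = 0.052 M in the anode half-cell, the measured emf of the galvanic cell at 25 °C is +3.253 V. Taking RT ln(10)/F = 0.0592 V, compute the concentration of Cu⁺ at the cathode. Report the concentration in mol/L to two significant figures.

Cu⁺/Cu is the cathode, Ca²⁺/Ca the anode: E°cell = +3.40 V, n = 2.
Overall reaction: 2 Cu⁺(aq) + Ca(s) → 2 Cu(s) + Ca²⁺(aq); Q = [Ca²⁺]^1/[Cu⁺]^2.
From E = E° − (0.0592/n) log Q: log Q = (E° − E)·n/0.0592 = (+3.40 − (+3.253))·2/0.0592 = 4.9662.
So 2·log[Cu⁺] = 1·log(0.052) − log Q = -1.2840 − (4.9662) = -6.2502; log[Cu⁺] = -6.2502 / 2 = -3.1251; [Cu⁺] = 10^(-3.1251) ≈ 0.00075 M.

0.00075 M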